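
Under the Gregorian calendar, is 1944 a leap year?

Yes

1944 is a leap year.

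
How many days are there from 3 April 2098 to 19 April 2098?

Within April 2098: 19 − 3 = 16 days.

16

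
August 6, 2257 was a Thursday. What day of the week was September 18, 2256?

Thursday

Count forward from the earlier date (September 18, 2256) to the later (August 6, 2257):
September 2256: 30 − 18 = 12 days remain.
Then 10 full months totalling 304 days.
August 1–6, 2257: 6 days.
Residual: 322 days.
Total: 322 days.
322 is a multiple of 7, so September 18, 2256 falls on the same weekday: Thursday.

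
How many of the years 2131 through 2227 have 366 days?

Years divisible by 4: 2132, 2136, …, 2224 — 24 in all.
Of these, 2200 is divisible by 100 but not 400, so not leap.
Leap years: 24 − 1 = 23.

23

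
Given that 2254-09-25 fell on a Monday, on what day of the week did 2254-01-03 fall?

Tuesday

Count forward from the earlier date (January 3, 2254) to the later (September 25, 2254):
January 2254: 31 − 3 = 28 days remain.
Then February 2254 (28), March (31), April (30), May (31), June (30), July (31), August (31): 28 + 31 + 30 + 31 + 30 + 31 + 31 = 212 days.
September 1–25, 2254: 25 days.
Total: 28 + 212 + 25 = 265 days.
265 mod 7 = 6, so 6 days before Monday is Tuesday.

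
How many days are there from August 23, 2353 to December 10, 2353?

109

August 2353: 31 − 23 = 8 days remain.
Then September (30), October (31), November (30): 30 + 31 + 30 = 91 days.
December 1–10, 2353: 10 days.
Total: 8 + 91 + 10 = 109 days.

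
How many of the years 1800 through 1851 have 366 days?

12

Years divisible by 4: 1800, 1804, …, 1848 — 13 in all.
Of these, 1800 is divisible by 100 but not 400, so not leap.
Leap years: 13 − 1 = 12.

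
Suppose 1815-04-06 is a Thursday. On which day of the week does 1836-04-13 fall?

Day-of-year of April 6, 1815: 96.
Day-of-year of April 13, 1836: 104.
1815 has 365 days, so 365 − 96 = 269 days remain in 1815.
Full years 1816–1835: 15 common + 5 leap = 15×365 + 5×366 = 7305 days.
Total: 269 + 7305 + 104 = 7678 days.
7678 mod 7 = 6, so 6 days after Thursday is Wednesday.

Wednesday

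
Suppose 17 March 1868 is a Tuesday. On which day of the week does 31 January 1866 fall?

Count forward from the earlier date (January 31, 1866) to the later (March 17, 1868):
January 31, 1866 → January 31, 1867: 365 days.
January 31, 1867 → January 31, 1868: 365 days.
January 1868: 31 − 31 = 0 days remain.
Then February 1868 (29): 29 days.
March 1–17, 1868: 17 days.
Residual: 46 days.
Total: 776 days.
776 mod 7 = 6, so 6 days before Tuesday is Wednesday.

Wednesday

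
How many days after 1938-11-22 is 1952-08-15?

From November 22, 1938 to November 22, 1951: 13 years, of which 3 contain a Feb 29 — 10×365 + 3×366 = 4748 days.
November 1951: 30 − 22 = 8 days remain.
Then December (31), January (31), February 1952 (29), March (31), April (30), May (31), June (30), July (31): 31 + 31 + 29 + 31 + 30 + 31 + 30 + 31 = 244 days.
August 1–15, 1952: 15 days.
Residual: 267 days.
Total: 5015 days.

5015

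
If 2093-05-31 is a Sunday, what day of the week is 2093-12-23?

May 2093: 31 − 31 = 0 days remain.
Then June (30), July (31), August (31), September (30), October (31), November (30): 30 + 31 + 31 + 30 + 31 + 30 = 183 days.
December 1–23, 2093: 23 days.
Total: 0 + 183 + 23 = 206 days.
206 mod 7 = 3, so 3 days after Sunday is Wednesday.

Wednesday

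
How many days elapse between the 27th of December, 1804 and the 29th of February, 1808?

1159

December 27, 1804 → December 27, 1805: 365 days.
December 27, 1805 → December 27, 1806: 365 days.
December 27, 1806 → December 27, 1807: 365 days.
December 1807: 31 − 27 = 4 days remain.
Then January (31): 31 days.
February 1–29, 1808: 29 days (1808 is a leap year).
Residual: 64 days.
Total: 1159 days.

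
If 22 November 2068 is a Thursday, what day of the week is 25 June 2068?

Monday

Count forward from the earlier date (June 25, 2068) to the later (November 22, 2068):
June 2068: 30 − 25 = 5 days remain.
Then July (31), August (31), September (30), October (31): 31 + 31 + 30 + 31 = 123 days.
November 1–22, 2068: 22 days.
Total: 5 + 123 + 22 = 150 days.
150 mod 7 = 3, so 3 days before Thursday is Monday.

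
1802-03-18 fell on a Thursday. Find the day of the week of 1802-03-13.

Count forward from the earlier date (March 13, 1802) to the later (March 18, 1802):
Within March 1802: 18 − 13 = 5 days.
5 mod 7 = 5, so 5 days before Thursday is Saturday.

Saturday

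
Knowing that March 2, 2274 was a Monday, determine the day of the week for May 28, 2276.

Sunday

Day-of-year of March 2, 2274: 61.
Day-of-year of May 28, 2276: 149.
2274 has 365 days, so 365 − 61 = 304 days remain in 2274.
Full years: 2275: 365. Sum = 365.
Total: 304 + 365 + 149 = 818 days.
818 mod 7 = 6, so 6 days after Monday is Sunday.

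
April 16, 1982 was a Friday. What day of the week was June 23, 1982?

April 1982: 30 − 16 = 14 days remain.
Then May (31): 31 days.
June 1–23, 1982: 23 days.
Total: 14 + 31 + 23 = 68 days.
68 mod 7 = 5, so 5 days after Friday is Wednesday.

Wednesday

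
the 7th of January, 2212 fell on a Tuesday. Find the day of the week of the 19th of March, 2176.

Count forward from the earlier date (March 19, 2176) to the later (January 7, 2212):
From March 19, 2176 to March 19, 2211: 35 years, of which 7 contain a Feb 29 — 28×365 + 7×366 = 12782 days.
(2200 is not a leap year (divisible by 100 but not 400).)
March 2211: 31 − 19 = 12 days remain.
Then 9 full months totalling 275 days.
January 1–7, 2212: 7 days.
Residual: 294 days.
Total: 13076 days.
13076 is a multiple of 7, so the 19th of March, 2176 falls on the same weekday: Tuesday.

Tuesday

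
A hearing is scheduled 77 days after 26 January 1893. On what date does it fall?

13 April 1893

Count 77 days after January 26, 1893:
January 1893: 31 − 26 = 5 days remain.
Then February 1893 (28), March (31): 28 + 31 = 59 days.
April 1–13, 1893: 13 days.
Total: 5 + 59 + 13 = 77 days.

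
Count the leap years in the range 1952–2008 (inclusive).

15

Years divisible by 4: 1952, 1956, …, 2008 — 15 in all.
2000 is divisible by 400, so still leap.
No century exceptions apply. Count: 15.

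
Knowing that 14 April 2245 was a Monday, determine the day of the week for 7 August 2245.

April 2245: 30 − 14 = 16 days remain.
Then May (31), June (30), July (31): 31 + 30 + 31 = 92 days.
August 1–7, 2245: 7 days.
Total: 16 + 92 + 7 = 115 days.
115 mod 7 = 3, so 3 days after Monday is Thursday.

Thursday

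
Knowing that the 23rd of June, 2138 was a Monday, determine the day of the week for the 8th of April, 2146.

Day-of-year of June 23, 2138: 174.
Day-of-year of April 8, 2146: 98.
2138 has 365 days, so 365 − 174 = 191 days remain in 2138.
Full years 2139–2145: 5 common + 2 leap = 5×365 + 2×366 = 2557 days.
Total: 191 + 2557 + 98 = 2846 days.
2846 mod 7 = 4, so 4 days after Monday is Friday.

Friday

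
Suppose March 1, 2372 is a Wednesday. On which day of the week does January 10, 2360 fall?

Sunday

Count forward from the earlier date (January 10, 2360) to the later (March 1, 2372):
From January 10, 2360 to January 10, 2372: 12 years, of which 3 contain a Feb 29 — 9×365 + 3×366 = 4383 days.
January 2372: 31 − 10 = 21 days remain.
Then February 2372 (29): 29 days.
March 1, 2372: 1 day.
Residual: 51 days.
Total: 4434 days.
4434 mod 7 = 3, so 3 days before Wednesday is Sunday.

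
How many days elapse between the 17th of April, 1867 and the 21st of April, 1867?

4

Within April 1867: 21 − 17 = 4 days.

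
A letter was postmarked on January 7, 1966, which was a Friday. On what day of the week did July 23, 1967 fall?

Sunday

January 1966: 31 − 7 = 24 days remain.
Then 17 full months totalling 515 days.
July 1–23, 1967: 23 days.
Total: 24 + 515 + 23 = 562 days.
562 mod 7 = 2, so 2 days after Friday is Sunday.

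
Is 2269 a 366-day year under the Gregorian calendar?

2269 is not a leap year.

No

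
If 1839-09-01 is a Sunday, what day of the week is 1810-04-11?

Wednesday

Count forward from the earlier date (April 11, 1810) to the later (September 1, 1839):
Day-of-year of April 11, 1810: 101.
Day-of-year of September 1, 1839: 244.
1810 has 365 days, so 365 − 101 = 264 days remain in 1810.
Full years 1811–1838: 21 common + 7 leap = 21×365 + 7×366 = 10227 days.
Total: 264 + 10227 + 244 = 10735 days.
10735 mod 7 = 4, so 4 days before Sunday is Wednesday.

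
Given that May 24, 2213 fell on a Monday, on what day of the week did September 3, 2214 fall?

Saturday

Day-of-year of May 24, 2213: 144.
Day-of-year of September 3, 2214: 246.
2213 has 365 days, so 365 − 144 = 221 days remain in 2213.
Total: 221 + 246 = 467 days.
467 mod 7 = 5, so 5 days after Monday is Saturday.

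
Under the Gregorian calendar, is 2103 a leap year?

2103 is not a leap year.

No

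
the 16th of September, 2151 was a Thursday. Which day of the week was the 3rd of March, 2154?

Sunday

September 16, 2151 → September 16, 2152: 366 days (2152 is a leap year).
September 16, 2152 → September 16, 2153: 365 days.
September 2153: 30 − 16 = 14 days remain.
Then October (31), November (30), December (31), January (31), February 2154 (28): 31 + 30 + 31 + 31 + 28 = 151 days.
March 1–3, 2154: 3 days.
Residual: 168 days.
Total: 899 days.
899 mod 7 = 3, so 3 days after Thursday is Sunday.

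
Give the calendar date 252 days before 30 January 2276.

23 May 2275

Count 252 days before January 30, 2276:
Day-of-year of May 23, 2275: 143.
Day-of-year of January 30, 2276: 30.
2275 has 365 days, so 365 − 143 = 222 days remain in 2275.
Total: 222 + 30 = 252 days.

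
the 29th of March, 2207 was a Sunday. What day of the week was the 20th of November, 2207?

March 2207: 31 − 29 = 2 days remain.
Then April (30), May (31), June (30), July (31), August (31), September (30), October (31): 30 + 31 + 30 + 31 + 31 + 30 + 31 = 214 days.
November 1–20, 2207: 20 days.
Total: 2 + 214 + 20 = 236 days.
236 mod 7 = 5, so 5 days after Sunday is Friday.

Friday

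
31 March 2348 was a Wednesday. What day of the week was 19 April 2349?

Tuesday

March 2348: 31 − 31 = 0 days remain.
Then 12 full months totalling 365 days.
April 1–19, 2349: 19 days.
Total: 0 + 365 + 19 = 384 days.
384 mod 7 = 6, so 6 days after Wednesday is Tuesday.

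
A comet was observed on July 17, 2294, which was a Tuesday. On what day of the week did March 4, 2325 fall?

Wednesday

From July 17, 2294 to July 17, 2324: 30 years, of which 7 contain a Feb 29 — 23×365 + 7×366 = 10957 days.
(2300 is not a leap year (divisible by 100 but not 400).)
July 2324: 31 − 17 = 14 days remain.
Then August (31), September (30), October (31), November (30), December (31), January (31), February 2325 (28): 31 + 30 + 31 + 30 + 31 + 31 + 28 = 212 days.
March 1–4, 2325: 4 days.
Residual: 230 days.
Total: 11187 days.
11187 mod 7 = 1, so 1 day after Tuesday is Wednesday.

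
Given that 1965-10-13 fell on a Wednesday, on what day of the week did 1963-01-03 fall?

Thursday

Count forward from the earlier date (January 3, 1963) to the later (October 13, 1965):
January 1963: 31 − 3 = 28 days remain.
Then 32 full months totalling 973 days.
October 1–13, 1965: 13 days.
Total: 28 + 973 + 13 = 1014 days.
1014 mod 7 = 6, so 6 days before Wednesday is Thursday.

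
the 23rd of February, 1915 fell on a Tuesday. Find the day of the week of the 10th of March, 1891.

Count forward from the earlier date (March 10, 1891) to the later (February 23, 1915):
From March 10, 1891 to March 10, 1914: 23 years, of which 5 contain a Feb 29 — 18×365 + 5×366 = 8400 days.
(1900 is not a leap year (divisible by 100 but not 400).)
March 1914: 31 − 10 = 21 days remain.
Then 10 full months totalling 306 days.
February 1–23, 1915: 23 days (1915 is not a leap year).
Residual: 350 days.
Total: 8750 days.
8750 is a multiple of 7, so the 10th of March, 1891 falls on the same weekday: Tuesday.

Tuesday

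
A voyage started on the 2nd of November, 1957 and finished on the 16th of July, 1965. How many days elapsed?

2813

Day-of-year of November 2, 1957: 306.
Day-of-year of July 16, 1965: 197.
1957 has 365 days, so 365 − 306 = 59 days remain in 1957.
Full years 1958–1964: 5 common + 2 leap = 5×365 + 2×366 = 2557 days.
Total: 59 + 2557 + 197 = 2813 days.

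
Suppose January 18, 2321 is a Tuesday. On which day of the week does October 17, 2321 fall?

Monday

January 2321: 31 − 18 = 13 days remain.
Then February 2321 (28), March (31), April (30), May (31), June (30), July (31), August (31), September (30): 28 + 31 + 30 + 31 + 30 + 31 + 31 + 30 = 242 days.
October 1–17, 2321: 17 days.
Total: 13 + 242 + 17 = 272 days.
272 mod 7 = 6, so 6 days after Tuesday is Monday.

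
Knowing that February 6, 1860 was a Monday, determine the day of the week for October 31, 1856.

Count forward from the earlier date (October 31, 1856) to the later (February 6, 1860):
Day-of-year of October 31, 1856: 305.
Day-of-year of February 6, 1860: 37.
1856 has 366 days, so 366 − 305 = 61 days remain in 1856.
Full years: 1857: 365; 1858: 365; 1859: 365. Sum = 1095.
Total: 61 + 1095 + 37 = 1193 days.
1193 mod 7 = 3, so 3 days before Monday is Friday.

Friday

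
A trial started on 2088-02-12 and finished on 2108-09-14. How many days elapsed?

From February 12, 2088 to February 12, 2108: 20 years, of which 4 contain a Feb 29 — 16×365 + 4×366 = 7304 days.
(2100 is not a leap year (divisible by 100 but not 400).)
February 2108: 29 − 12 = 17 days remain (2108 is a leap year, so February has 29 days).
Then March (31), April (30), May (31), June (30), July (31), August (31): 31 + 30 + 31 + 30 + 31 + 31 = 184 days.
September 1–14, 2108: 14 days.
Residual: 215 days.
Total: 7519 days.

7519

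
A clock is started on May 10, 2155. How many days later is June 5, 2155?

26

May 2155: 31 − 10 = 21 days remain.
June 1–5, 2155: 5 days.
Total: 21 + 5 = 26 days.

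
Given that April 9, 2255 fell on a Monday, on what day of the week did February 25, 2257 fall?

April 9, 2255 → April 9, 2256: 366 days (2256 is a leap year).
April 2256: 30 − 9 = 21 days remain.
Then 9 full months totalling 276 days.
February 1–25, 2257: 25 days (2257 is not a leap year).
Residual: 322 days.
Total: 688 days.
688 mod 7 = 2, so 2 days after Monday is Wednesday.

Wednesday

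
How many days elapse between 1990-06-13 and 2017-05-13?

Day-of-year of June 13, 1990: 164.
Day-of-year of May 13, 2017: 133.
1990 has 365 days, so 365 − 164 = 201 days remain in 1990.
Full years 1991–2016: 19 common + 7 leap = 19×365 + 7×366 = 9497 days.
Total: 201 + 9497 + 133 = 9831 days.

9831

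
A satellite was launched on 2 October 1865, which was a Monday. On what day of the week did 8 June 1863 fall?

Monday

Count forward from the earlier date (June 8, 1863) to the later (October 2, 1865):
June 8, 1863 → June 8, 1864: 366 days (1864 is a leap year).
June 8, 1864 → June 8, 1865: 365 days.
June 1865: 30 − 8 = 22 days remain.
Then July (31), August (31), September (30): 31 + 31 + 30 = 92 days.
October 1–2, 1865: 2 days.
Residual: 116 days.
Total: 847 days.
847 is a multiple of 7, so 8 June 1863 falls on the same weekday: Monday.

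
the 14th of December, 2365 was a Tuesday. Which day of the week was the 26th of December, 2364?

Saturday

Count forward from the earlier date (December 26, 2364) to the later (December 14, 2365):
Day-of-year of December 26, 2364: 361.
Day-of-year of December 14, 2365: 348.
2364 has 366 days, so 366 − 361 = 5 days remain in 2364.
Total: 5 + 348 = 353 days.
353 mod 7 = 3, so 3 days before Tuesday is Saturday.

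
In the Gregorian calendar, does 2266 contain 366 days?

No

2266 is not a leap year.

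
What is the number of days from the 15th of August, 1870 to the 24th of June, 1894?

Day-of-year of August 15, 1870: 227.
Day-of-year of June 24, 1894: 175.
1870 has 365 days, so 365 − 227 = 138 days remain in 1870.
Full years 1871–1893: 17 common + 6 leap = 17×365 + 6×366 = 8401 days.
Total: 138 + 8401 + 175 = 8714 days.

8714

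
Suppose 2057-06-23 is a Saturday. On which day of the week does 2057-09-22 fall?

Saturday

June 2057: 30 − 23 = 7 days remain.
Then July (31), August (31): 31 + 31 = 62 days.
September 1–22, 2057: 22 days.
Total: 7 + 62 + 22 = 91 days.
91 is a multiple of 7, so 2057-09-22 falls on the same weekday: Saturday.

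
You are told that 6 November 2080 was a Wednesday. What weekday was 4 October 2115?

From November 6, 2080 to November 6, 2114: 34 years, of which 7 contain a Feb 29 — 27×365 + 7×366 = 12417 days.
(2100 is not a leap year (divisible by 100 but not 400).)
November 2114: 30 − 6 = 24 days remain.
Then 10 full months totalling 304 days.
October 1–4, 2115: 4 days.
Residual: 332 days.
Total: 12749 days.
12749 mod 7 = 2, so 2 days after Wednesday is Friday.

Friday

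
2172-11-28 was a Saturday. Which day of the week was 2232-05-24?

From November 28, 2172 to November 28, 2231: 59 years, of which 13 contain a Feb 29 — 46×365 + 13×366 = 21548 days.
(2200 is not a leap year (divisible by 100 but not 400).)
November 2231: 30 − 28 = 2 days remain.
Then December (31), January (31), February 2232 (29), March (31), April (30): 31 + 31 + 29 + 31 + 30 = 152 days.
May 1–24, 2232: 24 days.
Residual: 178 days.
Total: 21726 days.
21726 mod 7 = 5, so 5 days after Saturday is Thursday.

Thursday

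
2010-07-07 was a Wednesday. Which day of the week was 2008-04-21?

Count forward from the earlier date (April 21, 2008) to the later (July 7, 2010):
Day-of-year of April 21, 2008: 112.
Day-of-year of July 7, 2010: 188.
2008 has 366 days, so 366 − 112 = 254 days remain in 2008.
Full years: 2009: 365. Sum = 365.
Total: 254 + 365 + 188 = 807 days.
807 mod 7 = 2, so 2 days before Wednesday is Monday.

Monday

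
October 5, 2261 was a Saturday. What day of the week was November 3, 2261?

October 2261: 31 − 5 = 26 days remain.
November 1–3, 2261: 3 days.
Total: 26 + 3 = 29 days.
29 mod 7 = 1, so 1 day after Saturday is Sunday.

Sunday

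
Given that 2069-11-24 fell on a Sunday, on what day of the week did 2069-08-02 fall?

Friday

Count forward from the earlier date (August 2, 2069) to the later (November 24, 2069):
August 2069: 31 − 2 = 29 days remain.
Then September (30), October (31): 30 + 31 = 61 days.
November 1–24, 2069: 24 days.
Total: 29 + 61 + 24 = 114 days.
114 mod 7 = 2, so 2 days before Sunday is Friday.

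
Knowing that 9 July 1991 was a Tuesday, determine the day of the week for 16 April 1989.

Sunday

Count forward from the earlier date (April 16, 1989) to the later (July 9, 1991):
Day-of-year of April 16, 1989: 106.
Day-of-year of July 9, 1991: 190.
1989 has 365 days, so 365 − 106 = 259 days remain in 1989.
Full years: 1990: 365. Sum = 365.
Total: 259 + 365 + 190 = 814 days.
814 mod 7 = 2, so 2 days before Tuesday is Sunday.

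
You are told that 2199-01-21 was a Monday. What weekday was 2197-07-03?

Monday

Count forward from the earlier date (July 3, 2197) to the later (January 21, 2199):
July 2197: 31 − 3 = 28 days remain.
Then 17 full months totalling 518 days.
January 1–21, 2199: 21 days.
Total: 28 + 518 + 21 = 567 days.
567 is a multiple of 7, so 2197-07-03 falls on the same weekday: Monday.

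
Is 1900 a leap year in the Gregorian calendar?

No

1900 is not a leap year (divisible by 100 but not 400).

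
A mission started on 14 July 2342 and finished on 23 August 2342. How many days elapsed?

July 2342: 31 − 14 = 17 days remain.
August 1–23, 2342: 23 days.
Total: 17 + 23 = 40 days.

40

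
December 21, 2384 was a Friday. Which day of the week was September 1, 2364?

Tuesday

Count forward from the earlier date (September 1, 2364) to the later (December 21, 2384):
From September 1, 2364 to September 1, 2384: 20 years, of which 5 contain a Feb 29 — 15×365 + 5×366 = 7305 days.
September 2384: 30 − 1 = 29 days remain.
Then October (31), November (30): 31 + 30 = 61 days.
December 1–21, 2384: 21 days.
Residual: 111 days.
Total: 7416 days.
7416 mod 7 = 3, so 3 days before Friday is Tuesday.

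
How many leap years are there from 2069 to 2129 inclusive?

Years divisible by 4: 2072, 2076, …, 2128 — 15 in all.
Of these, 2100 is divisible by 100 but not 400, so not leap.
Leap years: 15 − 1 = 14.

14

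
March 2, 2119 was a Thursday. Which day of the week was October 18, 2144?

Sunday

From March 2, 2119 to March 2, 2144: 25 years, of which 7 contain a Feb 29 — 18×365 + 7×366 = 9132 days.
March 2144: 31 − 2 = 29 days remain.
Then April (30), May (31), June (30), July (31), August (31), September (30): 30 + 31 + 30 + 31 + 31 + 30 = 183 days.
October 1–18, 2144: 18 days.
Residual: 230 days.
Total: 9362 days.
9362 mod 7 = 3, so 3 days after Thursday is Sunday.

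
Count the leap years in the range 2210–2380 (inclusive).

42

Years divisible by 4: 2212, 2216, …, 2380 — 43 in all.
Of these, 2300 is divisible by 100 but not 400, so not leap.
Leap years: 43 − 1 = 42.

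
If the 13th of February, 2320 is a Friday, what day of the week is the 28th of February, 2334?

From February 13, 2320 to February 13, 2334: 14 years, of which 4 contain a Feb 29 — 10×365 + 4×366 = 5114 days.
Within February 2334: 28 − 13 = 15 days.
Total: 5129 days.
5129 mod 7 = 5, so 5 days after Friday is Wednesday.

Wednesday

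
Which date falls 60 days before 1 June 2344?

2 April 2344

Count 60 days before June 1, 2344:
April 2344: 30 − 2 = 28 days remain.
Then May (31): 31 days.
June 1, 2344: 1 day.
Total: 28 + 31 + 1 = 60 days.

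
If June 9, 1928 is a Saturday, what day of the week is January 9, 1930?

June 1928: 30 − 9 = 21 days remain.
Then 18 full months totalling 549 days.
January 1–9, 1930: 9 days.
Total: 21 + 549 + 9 = 579 days.
579 mod 7 = 5, so 5 days after Saturday is Thursday.

Thursday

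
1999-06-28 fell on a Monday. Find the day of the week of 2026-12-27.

From June 28, 1999 to June 28, 2026: 27 years, of which 7 contain a Feb 29 — 20×365 + 7×366 = 9862 days.
(2000 is a leap year (divisible by 400).)
June 2026: 30 − 28 = 2 days remain.
Then July (31), August (31), September (30), October (31), November (30): 31 + 31 + 30 + 31 + 30 = 153 days.
December 1–27, 2026: 27 days.
Residual: 182 days.
Total: 10044 days.
10044 mod 7 = 6, so 6 days after Monday is Sunday.

Sunday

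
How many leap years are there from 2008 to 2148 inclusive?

35

Years divisible by 4: 2008, 2012, …, 2148 — 36 in all.
Of these, 2100 is divisible by 100 but not 400, so not leap.
Leap years: 36 − 1 = 35.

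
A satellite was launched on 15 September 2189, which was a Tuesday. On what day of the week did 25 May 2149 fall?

Sunday

Count forward from the earlier date (May 25, 2149) to the later (September 15, 2189):
Day-of-year of May 25, 2149: 145.
Day-of-year of September 15, 2189: 258.
2149 has 365 days, so 365 − 145 = 220 days remain in 2149.
Full years 2150–2188: 29 common + 10 leap = 29×365 + 10×366 = 14245 days.
Total: 220 + 14245 + 258 = 14723 days.
14723 mod 7 = 2, so 2 days before Tuesday is Sunday.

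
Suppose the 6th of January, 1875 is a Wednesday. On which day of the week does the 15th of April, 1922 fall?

From January 6, 1875 to January 6, 1922: 47 years, of which 11 contain a Feb 29 — 36×365 + 11×366 = 17166 days.
(1900 is not a leap year (divisible by 100 but not 400).)
January 1922: 31 − 6 = 25 days remain.
Then February 1922 (28), March (31): 28 + 31 = 59 days.
April 1–15, 1922: 15 days.
Residual: 99 days.
Total: 17265 days.
17265 mod 7 = 3, so 3 days after Wednesday is Saturday.

Saturday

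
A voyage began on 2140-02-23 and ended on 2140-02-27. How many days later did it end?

Within February 2140: 27 − 23 = 4 days.

4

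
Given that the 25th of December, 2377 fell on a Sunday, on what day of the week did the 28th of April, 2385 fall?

From December 25, 2377 to December 25, 2384: 7 years, of which 2 contain a Feb 29 — 5×365 + 2×366 = 2557 days.
December 2384: 31 − 25 = 6 days remain.
Then January (31), February 2385 (28), March (31): 31 + 28 + 31 = 90 days.
April 1–28, 2385: 28 days.
Residual: 124 days.
Total: 2681 days.
2681 is a multiple of 7, so the 28th of April, 2385 falls on the same weekday: Sunday.

Sunday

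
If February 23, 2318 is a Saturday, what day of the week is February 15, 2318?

Count forward from the earlier date (February 15, 2318) to the later (February 23, 2318):
Within February 2318: 23 − 15 = 8 days.
8 mod 7 = 1, so 1 day before Saturday is Friday.

Friday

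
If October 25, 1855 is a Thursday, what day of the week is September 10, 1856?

October 1855: 31 − 25 = 6 days remain.
Then 10 full months totalling 305 days.
September 1–10, 1856: 10 days.
Total: 6 + 305 + 10 = 321 days.
321 mod 7 = 6, so 6 days after Thursday is Wednesday.

Wednesday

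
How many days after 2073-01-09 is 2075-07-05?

Day-of-year of January 9, 2073: 9.
Day-of-year of July 5, 2075: 186.
2073 has 365 days, so 365 − 9 = 356 days remain in 2073.
Full years: 2074: 365. Sum = 365.
Total: 356 + 365 + 186 = 907 days.

907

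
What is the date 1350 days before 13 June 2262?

2 October 2258

Count 1350 days before June 13, 2262:
October 2, 2258 → October 2, 2259: 365 days.
October 2, 2259 → October 2, 2260: 366 days (2260 is a leap year).
October 2, 2260 → October 2, 2261: 365 days.
October 2261: 31 − 2 = 29 days remain.
Then November (30), December (31), January (31), February 2262 (28), March (31), April (30), May (31): 30 + 31 + 31 + 28 + 31 + 30 + 31 = 212 days.
June 1–13, 2262: 13 days.
Residual: 254 days.
Total: 1350 days.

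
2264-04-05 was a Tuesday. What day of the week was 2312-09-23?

From April 5, 2264 to April 5, 2312: 48 years, of which 11 contain a Feb 29 — 37×365 + 11×366 = 17531 days.
(2300 is not a leap year (divisible by 100 but not 400).)
April 2312: 30 − 5 = 25 days remain.
Then May (31), June (30), July (31), August (31): 31 + 30 + 31 + 31 = 123 days.
September 1–23, 2312: 23 days.
Residual: 171 days.
Total: 17702 days.
17702 mod 7 = 6, so 6 days after Tuesday is Monday.

Monday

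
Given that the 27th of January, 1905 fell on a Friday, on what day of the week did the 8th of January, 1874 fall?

Thursday

Count forward from the earlier date (January 8, 1874) to the later (January 27, 1905):
From January 8, 1874 to January 8, 1905: 31 years, of which 7 contain a Feb 29 — 24×365 + 7×366 = 11322 days.
(1900 is not a leap year (divisible by 100 but not 400).)
Within January 1905: 27 − 8 = 19 days.
Total: 11341 days.
11341 mod 7 = 1, so 1 day before Friday is Thursday.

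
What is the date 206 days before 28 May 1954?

3 November 1953

Count 206 days before May 28, 1954:
Day-of-year of November 3, 1953: 307.
Day-of-year of May 28, 1954: 148.
1953 has 365 days, so 365 − 307 = 58 days remain in 1953.
Total: 58 + 148 = 206 days.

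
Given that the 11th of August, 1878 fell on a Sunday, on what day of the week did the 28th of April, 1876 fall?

Count forward from the earlier date (April 28, 1876) to the later (August 11, 1878):
Day-of-year of April 28, 1876: 119.
Day-of-year of August 11, 1878: 223.
1876 has 366 days, so 366 − 119 = 247 days remain in 1876.
Full years: 1877: 365. Sum = 365.
Total: 247 + 365 + 223 = 835 days.
835 mod 7 = 2, so 2 days before Sunday is Friday.

Friday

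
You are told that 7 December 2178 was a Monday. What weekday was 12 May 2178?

Tuesday

Count forward from the earlier date (May 12, 2178) to the later (December 7, 2178):
May 2178: 31 − 12 = 19 days remain.
Then June (30), July (31), August (31), September (30), October (31), November (30): 30 + 31 + 31 + 30 + 31 + 30 = 183 days.
December 1–7, 2178: 7 days.
Total: 19 + 183 + 7 = 209 days.
209 mod 7 = 6, so 6 days before Monday is Tuesday.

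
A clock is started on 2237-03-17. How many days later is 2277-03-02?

From March 17, 2237 to March 17, 2276: 39 years, of which 10 contain a Feb 29 — 29×365 + 10×366 = 14245 days.
March 2276: 31 − 17 = 14 days remain.
Then 11 full months totalling 334 days.
March 1–2, 2277: 2 days.
Residual: 350 days.
Total: 14595 days.

14595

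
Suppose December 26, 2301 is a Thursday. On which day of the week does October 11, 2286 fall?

Count forward from the earlier date (October 11, 2286) to the later (December 26, 2301):
Day-of-year of October 11, 2286: 284.
Day-of-year of December 26, 2301: 360.
2286 has 365 days, so 365 − 284 = 81 days remain in 2286.
Full years 2287–2300: 11 common + 3 leap = 11×365 + 3×366 = 5113 days.
Total: 81 + 5113 + 360 = 5554 days.
5554 mod 7 = 3, so 3 days before Thursday is Monday.

Monday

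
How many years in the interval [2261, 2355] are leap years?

Years divisible by 4: 2264, 2268, …, 2352 — 23 in all.
Of these, 2300 is divisible by 100 but not 400, so not leap.
Leap years: 23 − 1 = 22.

22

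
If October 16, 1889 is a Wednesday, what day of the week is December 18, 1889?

Wednesday

October 1889: 31 − 16 = 15 days remain.
Then November (30): 30 days.
December 1–18, 1889: 18 days.
Total: 15 + 30 + 18 = 63 days.
63 is a multiple of 7, so December 18, 1889 falls on the same weekday: Wednesday.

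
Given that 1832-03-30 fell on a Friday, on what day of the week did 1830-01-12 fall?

Count forward from the earlier date (January 12, 1830) to the later (March 30, 1832):
January 1830: 31 − 12 = 19 days remain.
Then 25 full months totalling 759 days.
March 1–30, 1832: 30 days.
Total: 19 + 759 + 30 = 808 days.
808 mod 7 = 3, so 3 days before Friday is Tuesday.

Tuesday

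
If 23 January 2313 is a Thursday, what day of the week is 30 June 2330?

Monday

From January 23, 2313 to January 23, 2330: 17 years, of which 4 contain a Feb 29 — 13×365 + 4×366 = 6209 days.
January 2330: 31 − 23 = 8 days remain.
Then February 2330 (28), March (31), April (30), May (31): 28 + 31 + 30 + 31 = 120 days.
June 1–30, 2330: 30 days.
Residual: 158 days.
Total: 6367 days.
6367 mod 7 = 4, so 4 days after Thursday is Monday.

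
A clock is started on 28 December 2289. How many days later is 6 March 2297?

2625

From December 28, 2289 to December 28, 2296: 7 years, of which 2 contain a Feb 29 — 5×365 + 2×366 = 2557 days.
December 2296: 31 − 28 = 3 days remain.
Then January (31), February 2297 (28): 31 + 28 = 59 days.
March 1–6, 2297: 6 days.
Residual: 68 days.
Total: 2625 days.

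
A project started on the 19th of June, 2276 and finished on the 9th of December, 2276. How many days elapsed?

June 2276: 30 − 19 = 11 days remain.
Then July (31), August (31), September (30), October (31), November (30): 31 + 31 + 30 + 31 + 30 = 153 days.
December 1–9, 2276: 9 days.
Total: 11 + 153 + 9 = 173 days.

173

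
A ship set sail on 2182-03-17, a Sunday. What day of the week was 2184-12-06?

Monday

March 17, 2182 → March 17, 2183: 365 days.
March 17, 2183 → March 17, 2184: 366 days (2184 is a leap year).
March 2184: 31 − 17 = 14 days remain.
Then April (30), May (31), June (30), July (31), August (31), September (30), October (31), November (30): 30 + 31 + 30 + 31 + 31 + 30 + 31 + 30 = 244 days.
December 1–6, 2184: 6 days.
Residual: 264 days.
Total: 995 days.
995 mod 7 = 1, so 1 day after Sunday is Monday.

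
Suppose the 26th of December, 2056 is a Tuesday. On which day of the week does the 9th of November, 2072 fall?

Day-of-year of December 26, 2056: 361.
Day-of-year of November 9, 2072: 314.
2056 has 366 days, so 366 − 361 = 5 days remain in 2056.
Full years 2057–2071: 12 common + 3 leap = 12×365 + 3×366 = 5478 days.
Total: 5 + 5478 + 314 = 5797 days.
5797 mod 7 = 1, so 1 day after Tuesday is Wednesday.

Wednesday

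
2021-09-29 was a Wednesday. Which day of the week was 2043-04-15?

Day-of-year of September 29, 2021: 272.
Day-of-year of April 15, 2043: 105.
2021 has 365 days, so 365 − 272 = 93 days remain in 2021.
Full years 2022–2042: 16 common + 5 leap = 16×365 + 5×366 = 7670 days.
Total: 93 + 7670 + 105 = 7868 days.
7868 is a multiple of 7, so 2043-04-15 falls on the same weekday: Wednesday.

Wednesday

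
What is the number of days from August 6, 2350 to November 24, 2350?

110

August 2350: 31 − 6 = 25 days remain.
Then September (30), October (31): 30 + 31 = 61 days.
November 1–24, 2350: 24 days.
Total: 25 + 61 + 24 = 110 days.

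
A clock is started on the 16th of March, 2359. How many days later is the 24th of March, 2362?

1104

Day-of-year of March 16, 2359: 75.
Day-of-year of March 24, 2362: 83.
2359 has 365 days, so 365 − 75 = 290 days remain in 2359.
Full years: 2360: 366; 2361: 365. Sum = 731.
Total: 290 + 731 + 83 = 1104 days.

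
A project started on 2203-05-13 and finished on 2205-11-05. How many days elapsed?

May 13, 2203 → May 13, 2204: 366 days (2204 is a leap year).
May 13, 2204 → May 13, 2205: 365 days.
May 2205: 31 − 13 = 18 days remain.
Then June (30), July (31), August (31), September (30), October (31): 30 + 31 + 31 + 30 + 31 = 153 days.
November 1–5, 2205: 5 days.
Residual: 176 days.
Total: 907 days.

907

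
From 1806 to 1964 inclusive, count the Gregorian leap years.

Years divisible by 4: 1808, 1812, …, 1964 — 40 in all.
Of these, 1900 is divisible by 100 but not 400, so not leap.
Leap years: 40 − 1 = 39.

39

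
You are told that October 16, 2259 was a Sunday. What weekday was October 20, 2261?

October 16, 2259 → October 16, 2260: 366 days (2260 is a leap year).
October 16, 2260 → October 16, 2261: 365 days.
Within October 2261: 20 − 16 = 4 days.
Total: 735 days.
735 is a multiple of 7, so October 20, 2261 falls on the same weekday: Sunday.

Sunday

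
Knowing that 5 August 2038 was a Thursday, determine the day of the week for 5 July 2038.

Monday

Count forward from the earlier date (July 5, 2038) to the later (August 5, 2038):
July 2038: 31 − 5 = 26 days remain.
August 1–5, 2038: 5 days.
Total: 26 + 5 = 31 days.
31 mod 7 = 3, so 3 days before Thursday is Monday.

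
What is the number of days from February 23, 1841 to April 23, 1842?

424

February 23, 1841 → February 23, 1842: 365 days.
February 1842: 28 − 23 = 5 days remain (1842 is not a leap year, so February has 28 days).
Then March (31): 31 days.
April 1–23, 1842: 23 days.
Residual: 59 days.
Total: 424 days.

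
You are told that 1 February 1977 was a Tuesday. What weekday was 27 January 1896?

Count forward from the earlier date (January 27, 1896) to the later (February 1, 1977):
From January 27, 1896 to January 27, 1977: 81 years, of which 20 contain a Feb 29 — 61×365 + 20×366 = 29585 days.
(1900 is not a leap year (divisible by 100 but not 400).)
January 1977: 31 − 27 = 4 days remain.
February 1, 1977: 1 day (1977 is not a leap year).
Residual: 5 days.
Total: 29590 days.
29590 mod 7 = 1, so 1 day before Tuesday is Monday.

Monday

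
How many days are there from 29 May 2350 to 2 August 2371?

From May 29, 2350 to May 29, 2371: 21 years, of which 5 contain a Feb 29 — 16×365 + 5×366 = 7670 days.
May 2371: 31 − 29 = 2 days remain.
Then June (30), July (31): 30 + 31 = 61 days.
August 1–2, 2371: 2 days.
Residual: 65 days.
Total: 7735 days.

7735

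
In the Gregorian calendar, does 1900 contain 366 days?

1900 is not a leap year (divisible by 100 but not 400).

No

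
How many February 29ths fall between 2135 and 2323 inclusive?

45

Years divisible by 4: 2136, 2140, …, 2320 — 47 in all.
Of these, 2200, 2300 are divisible by 100 but not 400, so not leap.
Leap years: 47 − 2 = 45.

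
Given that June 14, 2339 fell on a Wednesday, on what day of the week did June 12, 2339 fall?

Monday

Count forward from the earlier date (June 12, 2339) to the later (June 14, 2339):
Within June 2339: 14 − 12 = 2 days.
2 mod 7 = 2, so 2 days before Wednesday is Monday.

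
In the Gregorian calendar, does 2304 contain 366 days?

Yes

2304 is a leap year.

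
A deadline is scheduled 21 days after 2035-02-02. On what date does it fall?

2035-02-23

Count 21 days after February 2, 2035:
Within February 2035: 23 − 2 = 21 days.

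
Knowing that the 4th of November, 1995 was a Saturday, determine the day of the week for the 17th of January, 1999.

Day-of-year of November 4, 1995: 308.
Day-of-year of January 17, 1999: 17.
1995 has 365 days, so 365 − 308 = 57 days remain in 1995.
Full years: 1996: 366; 1997: 365; 1998: 365. Sum = 1096.
Total: 57 + 1096 + 17 = 1170 days.
1170 mod 7 = 1, so 1 day after Saturday is Sunday.

Sunday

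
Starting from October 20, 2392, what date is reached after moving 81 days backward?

July 31, 2392

Count 81 days before October 20, 2392:
July 2392: 31 − 31 = 0 days remain.
Then August (31), September (30): 31 + 30 = 61 days.
October 1–20, 2392: 20 days.
Total: 0 + 61 + 20 = 81 days.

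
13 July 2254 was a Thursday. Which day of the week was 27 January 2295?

Day-of-year of July 13, 2254: 194.
Day-of-year of January 27, 2295: 27.
2254 has 365 days, so 365 − 194 = 171 days remain in 2254.
Full years 2255–2294: 30 common + 10 leap = 30×365 + 10×366 = 14610 days.
Total: 171 + 14610 + 27 = 14808 days.
14808 mod 7 = 3, so 3 days after Thursday is Sunday.

Sunday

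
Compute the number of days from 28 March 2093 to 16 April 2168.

From March 28, 2093 to March 28, 2168: 75 years, of which 18 contain a Feb 29 — 57×365 + 18×366 = 27393 days.
(2100 is not a leap year (divisible by 100 but not 400).)
March 2168: 31 − 28 = 3 days remain.
April 1–16, 2168: 16 days.
Residual: 19 days.
Total: 27412 days.

27412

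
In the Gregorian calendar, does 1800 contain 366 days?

1800 is not a leap year (divisible by 100 but not 400).

No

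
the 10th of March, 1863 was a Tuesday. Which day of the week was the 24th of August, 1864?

March 10, 1863 → March 10, 1864: 366 days (1864 is a leap year).
March 1864: 31 − 10 = 21 days remain.
Then April (30), May (31), June (30), July (31): 30 + 31 + 30 + 31 = 122 days.
August 1–24, 1864: 24 days.
Residual: 167 days.
Total: 533 days.
533 mod 7 = 1, so 1 day after Tuesday is Wednesday.

Wednesday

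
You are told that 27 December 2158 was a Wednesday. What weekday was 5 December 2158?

Count forward from the earlier date (December 5, 2158) to the later (December 27, 2158):
Within December 2158: 27 − 5 = 22 days.
22 mod 7 = 1, so 1 day before Wednesday is Tuesday.

Tuesday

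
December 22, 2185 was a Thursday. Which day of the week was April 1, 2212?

Wednesday

From December 22, 2185 to December 22, 2211: 26 years, of which 5 contain a Feb 29 — 21×365 + 5×366 = 9495 days.
(2200 is not a leap year (divisible by 100 but not 400).)
December 2211: 31 − 22 = 9 days remain.
Then January (31), February 2212 (29), March (31): 31 + 29 + 31 = 91 days.
April 1, 2212: 1 day.
Residual: 101 days.
Total: 9596 days.
9596 mod 7 = 6, so 6 days after Thursday is Wednesday.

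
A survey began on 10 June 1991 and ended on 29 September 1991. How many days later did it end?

June 1991: 30 − 10 = 20 days remain.
Then July (31), August (31): 31 + 31 = 62 days.
September 1–29, 1991: 29 days.
Total: 20 + 62 + 29 = 111 days.

111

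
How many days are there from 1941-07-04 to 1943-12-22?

July 4, 1941 → July 4, 1942: 365 days.
July 4, 1942 → July 4, 1943: 365 days.
July 1943: 31 − 4 = 27 days remain.
Then August (31), September (30), October (31), November (30): 31 + 30 + 31 + 30 = 122 days.
December 1–22, 1943: 22 days.
Residual: 171 days.
Total: 901 days.

901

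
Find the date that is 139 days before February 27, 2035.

October 11, 2034

Count 139 days before February 27, 2035:
Day-of-year of October 11, 2034: 284.
Day-of-year of February 27, 2035: 58.
2034 has 365 days, so 365 − 284 = 81 days remain in 2034.
Total: 81 + 58 = 139 days.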